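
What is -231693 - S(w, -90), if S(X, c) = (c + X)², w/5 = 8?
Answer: -234193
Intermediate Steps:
w = 40 (w = 5*8 = 40)
S(X, c) = (X + c)²
-231693 - S(w, -90) = -231693 - (40 - 90)² = -231693 - 1*(-50)² = -231693 - 1*2500 = -231693 - 2500 = -234193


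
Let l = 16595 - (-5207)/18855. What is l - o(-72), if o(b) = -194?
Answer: 316561802/18855 ≈ 16789.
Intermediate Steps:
l = 312903932/18855 (l = 16595 - (-5207)/18855 = 16595 - 1*(-5207/18855) = 16595 + 5207/18855 = 312903932/18855 ≈ 16595.)
l - o(-72) = 312903932/18855 - 1*(-194) = 312903932/18855 + 194 = 316561802/18855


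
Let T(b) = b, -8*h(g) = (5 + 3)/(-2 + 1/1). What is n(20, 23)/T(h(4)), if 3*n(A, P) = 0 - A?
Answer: -20/3 ≈ -6.6667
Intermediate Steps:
n(A, P) = -A/3 (n(A, P) = (0 - A)/3 = (-A)/3 = -A/3)
h(g) = 1 (h(g) = -(5 + 3)/(8*(-2 + 1/1)) = -1/(-2 + 1) = -1/(-1) = -(-1) = -⅛*(-8) = 1)
n(20, 23)/T(h(4)) = -⅓*20/1 = -20/3*1 = -20/3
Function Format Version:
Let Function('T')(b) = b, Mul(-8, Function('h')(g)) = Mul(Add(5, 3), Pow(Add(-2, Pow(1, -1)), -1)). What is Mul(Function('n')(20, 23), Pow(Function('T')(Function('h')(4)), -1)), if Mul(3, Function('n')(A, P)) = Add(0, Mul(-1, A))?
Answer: Rational(-20, 3) ≈ -6.6667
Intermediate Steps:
Function('n')(A, P) = Mul(Rational(-1, 3), A) (Function('n')(A, P) = Mul(Rational(1, 3), Add(0, Mul(-1, A))) = Mul(Rational(1, 3), Mul(-1, A)) = Mul(Rational(-1, 3), A))
Function('h')(g) = 1 (Function('h')(g) = Mul(Rational(-1, 8), Mul(Add(5, 3), Pow(Add(-2, Pow(1, -1)), -1))) = Mul(Rational(-1, 8), Mul(8, Pow(Add(-2, 1), -1))) = Mul(Rational(-1, 8), Mul(8, Pow(-1, -1))) = Mul(Rational(-1, 8), Mul(8, -1)) = Mul(Rational(-1, 8), -8) = 1)
Mul(Function('n')(20, 23), Pow(Function('T')(Function('h')(4)), -1)) = Mul(Mul(Rational(-1, 3), 20), Pow(1, -1)) = Mul(Rational(-20, 3), 1) = Rational(-20, 3)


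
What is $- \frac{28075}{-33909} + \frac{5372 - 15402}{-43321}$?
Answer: $\frac{1556344345}{1468971789} \approx 1.0595$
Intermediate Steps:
$- \frac{28075}{-33909} + \frac{5372 - 15402}{-43321} = \left(-28075\right) \left(- \frac{1}{33909}\right) - - \frac{10030}{43321} = \frac{28075}{33909} + \frac{10030}{43321} = \frac{1556344345}{1468971789}$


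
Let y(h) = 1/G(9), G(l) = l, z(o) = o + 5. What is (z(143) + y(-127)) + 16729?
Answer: 151894/9 ≈ 16877.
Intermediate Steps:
z(o) = 5 + o
y(h) = ⅑ (y(h) = 1/9 = ⅑)
(z(143) + y(-127)) + 16729 = ((5 + 143) + ⅑) + 16729 = (148 + ⅑) + 16729 = 1333/9 + 16729 = 151894/9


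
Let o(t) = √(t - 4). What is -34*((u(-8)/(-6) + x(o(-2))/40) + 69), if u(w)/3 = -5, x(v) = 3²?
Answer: -48773/20 ≈ -2438.6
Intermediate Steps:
o(t) = √(-4 + t)
x(v) = 9
u(w) = -15 (u(w) = 3*(-5) = -15)
-34*((u(-8)/(-6) + x(o(-2))/40) + 69) = -34*((-15/(-6) + 9/40) + 69) = -34*((-15*(-⅙) + 9*(1/40)) + 69) = -34*((5/2 + 9/40) + 69) = -34*(109/40 + 69) = -34*2869/40 = -48773/20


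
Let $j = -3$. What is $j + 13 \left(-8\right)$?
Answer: $-107$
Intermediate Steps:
$j + 13 \left(-8\right) = -3 + 13 \left(-8\right) = -3 - 104 = -107$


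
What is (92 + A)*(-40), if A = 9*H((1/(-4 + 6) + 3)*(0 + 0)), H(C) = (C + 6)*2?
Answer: -8000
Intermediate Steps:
H(C) = 12 + 2*C (H(C) = (6 + C)*2 = 12 + 2*C)
A = 108 (A = 9*(12 + 2*((1/(-4 + 6) + 3)*(0 + 0))) = 9*(12 + 2*((1/2 + 3)*0)) = 9*(12 + 2*((½ + 3)*0)) = 9*(12 + 2*((7/2)*0)) = 9*(12 + 2*0) = 9*(12 + 0) = 9*12 = 108)
(92 + A)*(-40) = (92 + 108)*(-40) = 200*(-40) = -8000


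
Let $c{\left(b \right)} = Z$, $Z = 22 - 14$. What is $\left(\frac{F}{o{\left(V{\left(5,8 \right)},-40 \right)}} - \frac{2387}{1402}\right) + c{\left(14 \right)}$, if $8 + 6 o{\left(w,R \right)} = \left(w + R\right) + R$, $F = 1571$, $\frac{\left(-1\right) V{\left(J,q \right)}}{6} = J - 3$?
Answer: $- \frac{1541544}{17525} \approx -87.963$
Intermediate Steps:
$V{\left(J,q \right)} = 18 - 6 J$ ($V{\left(J,q \right)} = - 6 \left(J - 3\right) = - 6 \left(-3 + J\right) = 18 - 6 J$)
$o{\left(w,R \right)} = - \frac{4}{3} + \frac{R}{3} + \frac{w}{6}$ ($o{\left(w,R \right)} = - \frac{4}{3} + \frac{\left(w + R\right) + R}{6} = - \frac{4}{3} + \frac{\left(R + w\right) + R}{6} = - \frac{4}{3} + \frac{w + 2 R}{6} = - \frac{4}{3} + \left(\frac{R}{3} + \frac{w}{6}\right) = - \frac{4}{3} + \frac{R}{3} + \frac{w}{6}$)
$Z = 8$ ($Z = 22 - 14 = 8$)
$c{\left(b \right)} = 8$
$\left(\frac{F}{o{\left(V{\left(5,8 \right)},-40 \right)}} - \frac{2387}{1402}\right) + c{\left(14 \right)} = \left(\frac{1571}{- \frac{4}{3} + \frac{1}{3} \left(-40\right) + \frac{18 - 30}{6}} - \frac{2387}{1402}\right) + 8 = \left(\frac{1571}{- \frac{4}{3} - \frac{40}{3} + \frac{18 - 30}{6}} - \frac{2387}{1402}\right) + 8 = \left(\frac{1571}{- \frac{4}{3} - \frac{40}{3} + \frac{1}{6} \left(-12\right)} - \frac{2387}{1402}\right) + 8 = \left(\frac{1571}{- \frac{4}{3} - \frac{40}{3} - 2} - \frac{2387}{1402}\right) + 8 = \left(\frac{1571}{- \frac{50}{3}} - \frac{2387}{1402}\right) + 8 = \left(1571 \left(- \frac{3}{50}\right) - \frac{2387}{1402}\right) + 8 = \left(- \frac{4713}{50} - \frac{2387}{1402}\right) + 8 = - \frac{1681744}{17525} + 8 = - \frac{1541544}{17525}$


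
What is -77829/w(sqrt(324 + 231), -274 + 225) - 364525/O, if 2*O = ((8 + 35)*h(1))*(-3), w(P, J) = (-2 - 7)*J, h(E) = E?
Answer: 11535967/2107 ≈ 5475.1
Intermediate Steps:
w(P, J) = -9*J
O = -129/2 (O = (((8 + 35)*1)*(-3))/2 = ((43*1)*(-3))/2 = (43*(-3))/2 = (1/2)*(-129) = -129/2 ≈ -64.500)
-77829/w(sqrt(324 + 231), -274 + 225) - 364525/O = -77829*(-1/(9*(-274 + 225))) - 364525/(-129/2) = -77829/((-9*(-49))) - 364525*(-2/129) = -77829/441 + 729050/129 = -77829*1/441 + 729050/129 = -25943/147 + 729050/129 = 11535967/2107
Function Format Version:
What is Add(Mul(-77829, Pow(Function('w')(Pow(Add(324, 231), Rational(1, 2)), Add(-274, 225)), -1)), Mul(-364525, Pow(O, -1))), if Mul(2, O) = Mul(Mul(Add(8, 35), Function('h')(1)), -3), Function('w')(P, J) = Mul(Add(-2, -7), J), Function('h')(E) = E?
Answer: Rational(11535967, 2107) ≈ 5475.1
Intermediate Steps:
Function('w')(P, J) = Mul(-9, J)
O = Rational(-129, 2) (O = Mul(Rational(1, 2), Mul(Mul(Add(8, 35), 1), -3)) = Mul(Rational(1, 2), Mul(Mul(43, 1), -3)) = Mul(Rational(1, 2), Mul(43, -3)) = Mul(Rational(1, 2), -129) = Rational(-129, 2) ≈ -64.500)
Add(Mul(-77829, Pow(Function('w')(Pow(Add(324, 231), Rational(1, 2)), Add(-274, 225)), -1)), Mul(-364525, Pow(O, -1))) = Add(Mul(-77829, Pow(Mul(-9, Add(-274, 225)), -1)), Mul(-364525, Pow(Rational(-129, 2), -1))) = Add(Mul(-77829, Pow(Mul(-9, -49), -1)), Mul(-364525, Rational(-2, 129))) = Add(Mul(-77829, Pow(441, -1)), Rational(729050, 129)) = Add(Mul(-77829, Rational(1, 441)), Rational(729050, 129)) = Add(Rational(-25943, 147), Rational(729050, 129)) = Rational(11535967, 2107)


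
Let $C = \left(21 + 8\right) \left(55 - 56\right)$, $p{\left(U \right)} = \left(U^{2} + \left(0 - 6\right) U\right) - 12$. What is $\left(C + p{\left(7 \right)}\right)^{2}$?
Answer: $1156$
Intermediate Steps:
$p{\left(U \right)} = -12 + U^{2} - 6 U$ ($p{\left(U \right)} = \left(U^{2} - 6 U\right) - 12 = -12 + U^{2} - 6 U$)
$C = -29$ ($C = 29 \left(-1\right) = -29$)
$\left(C + p{\left(7 \right)}\right)^{2} = \left(-29 - \left(54 - 49\right)\right)^{2} = \left(-29 - 5\right)^{2} = \left(-34\right)^{2} = 1156$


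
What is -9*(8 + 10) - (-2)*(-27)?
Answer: -216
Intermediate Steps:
-9*(8 + 10) - (-2)*(-27) = -9*18 - 1*54 = -162 - 54 = -216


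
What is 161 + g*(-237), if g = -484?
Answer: 114869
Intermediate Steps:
161 + g*(-237) = 161 - 484*(-237) = 161 + 114708 = 114869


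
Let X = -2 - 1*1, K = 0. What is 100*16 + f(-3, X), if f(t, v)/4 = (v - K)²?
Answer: 1636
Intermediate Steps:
X = -3 (X = -2 - 1 = -3)
f(t, v) = 4*v² (f(t, v) = 4*(v - 1*0)² = 4*(v + 0)² = 4*v²)
100*16 + f(-3, X) = 100*16 + 4*(-3)² = 1600 + 4*9 = 1600 + 36 = 1636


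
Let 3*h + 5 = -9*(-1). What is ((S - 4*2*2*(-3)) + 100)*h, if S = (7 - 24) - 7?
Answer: 496/3 ≈ 165.33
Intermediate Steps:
S = -24 (S = -17 - 7 = -24)
h = 4/3 (h = -5/3 + (-9*(-1))/3 = -5/3 + (1/3)*9 = -5/3 + 3 = 4/3 ≈ 1.3333)
((S - 4*2*2*(-3)) + 100)*h = ((-24 - 4*2*2*(-3)) + 100)*(4/3) = ((-24 - 16*(-3)) + 100)*(4/3) = ((-24 - 4*(-12)) + 100)*(4/3) = ((-24 + 48) + 100)*(4/3) = (24 + 100)*(4/3) = 124*(4/3) = 496/3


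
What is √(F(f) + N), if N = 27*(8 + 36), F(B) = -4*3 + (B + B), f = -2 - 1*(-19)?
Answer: 11*√10 ≈ 34.785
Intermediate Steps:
f = 17 (f = -2 + 19 = 17)
F(B) = -12 + 2*B
N = 1188 (N = 27*44 = 1188)
√(F(f) + N) = √((-12 + 2*17) + 1188) = √((-12 + 34) + 1188) = √(22 + 1188) = √1210 = 11*√10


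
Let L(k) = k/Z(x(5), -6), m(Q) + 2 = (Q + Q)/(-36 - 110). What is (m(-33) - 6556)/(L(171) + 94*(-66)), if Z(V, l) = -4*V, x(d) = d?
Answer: 3191340/3023441 ≈ 1.0555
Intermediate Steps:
m(Q) = -2 - Q/73 (m(Q) = -2 + (Q + Q)/(-36 - 110) = -2 + (2*Q)/(-146) = -2 + (2*Q)*(-1/146) = -2 - Q/73)
L(k) = -k/20 (L(k) = k/((-4*5)) = k/(-20) = k*(-1/20) = -k/20)
(m(-33) - 6556)/(L(171) + 94*(-66)) = ((-2 - 1/73*(-33)) - 6556)/(-1/20*171 + 94*(-66)) = ((-2 + 33/73) - 6556)/(-171/20 - 6204) = (-113/73 - 6556)/(-124251/20) = -478701/73*(-20/124251) = 3191340/3023441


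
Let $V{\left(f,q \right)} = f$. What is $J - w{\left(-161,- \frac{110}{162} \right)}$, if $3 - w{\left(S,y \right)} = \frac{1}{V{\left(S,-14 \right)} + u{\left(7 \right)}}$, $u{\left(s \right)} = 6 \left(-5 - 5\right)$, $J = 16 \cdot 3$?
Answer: $\frac{9944}{221} \approx 44.995$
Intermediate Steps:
$J = 48$
$u{\left(s \right)} = -60$ ($u{\left(s \right)} = 6 \left(-10\right) = -60$)
$w{\left(S,y \right)} = 3 - \frac{1}{-60 + S}$ ($w{\left(S,y \right)} = 3 - \frac{1}{S - 60} = 3 - \frac{1}{-60 + S}$)
$J - w{\left(-161,- \frac{110}{162} \right)} = 48 - \frac{-181 + 3 \left(-161\right)}{-60 - 161} = 48 - \frac{-181 - 483}{-221} = 48 - \left(- \frac{1}{221}\right) \left(-664\right) = 48 - \frac{664}{221} = \frac{9944}{221}$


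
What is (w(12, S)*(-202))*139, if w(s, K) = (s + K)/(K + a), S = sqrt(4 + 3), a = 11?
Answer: -1754875/57 + 14039*sqrt(7)/57 ≈ -30136.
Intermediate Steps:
S = sqrt(7) ≈ 2.6458
w(s, K) = (K + s)/(11 + K) (w(s, K) = (s + K)/(K + 11) = (K + s)/(11 + K))
(w(12, S)*(-202))*139 = (((sqrt(7) + 12)/(11 + sqrt(7)))*(-202))*139 = (((12 + sqrt(7))/(11 + sqrt(7)))*(-202))*139 = -202*(12 + sqrt(7))/(11 + sqrt(7))*139 = -28078*(12 + sqrt(7))/(11 + sqrt(7))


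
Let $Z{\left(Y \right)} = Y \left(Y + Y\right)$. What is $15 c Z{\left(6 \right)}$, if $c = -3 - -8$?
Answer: $5400$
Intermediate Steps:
$Z{\left(Y \right)} = 2 Y^{2}$ ($Z{\left(Y \right)} = Y 2 Y = 2 Y^{2}$)
$c = 5$ ($c = -3 + 8 = 5$)
$15 c Z{\left(6 \right)} = 15 \cdot 5 \cdot 2 \cdot 6^{2} = 75 \cdot 2 \cdot 36 = 75 \cdot 72 = 5400$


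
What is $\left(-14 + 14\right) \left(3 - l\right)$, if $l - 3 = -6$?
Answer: $0$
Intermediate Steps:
$l = -3$ ($l = 3 - 6 = -3$)
$\left(-14 + 14\right) \left(3 - l\right) = \left(-14 + 14\right) \left(3 - -3\right) = 0 \left(3 + 3\right) = 0 \cdot 6 = 0$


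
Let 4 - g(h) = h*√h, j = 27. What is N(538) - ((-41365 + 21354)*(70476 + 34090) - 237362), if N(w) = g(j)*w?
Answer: 2092709740 - 43578*√3 ≈ 2.0926e+9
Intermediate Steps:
g(h) = 4 - h^(3/2) (g(h) = 4 - h*√h = 4 - h^(3/2))
N(w) = w*(4 - 81*√3) (N(w) = (4 - 27^(3/2))*w = (4 - 81*√3)*w = w*(4 - 81*√3))
N(538) - ((-41365 + 21354)*(70476 + 34090) - 237362) = 538*(4 - 81*√3) - ((-41365 + 21354)*(70476 + 34090) - 237362) = (2152 - 43578*√3) - (-20011*104566 - 237362) = (2152 - 43578*√3) - (-2092470226 - 237362) = (2152 - 43578*√3) - 1*(-2092707588) = (2152 - 43578*√3) + 2092707588 = 2092709740 - 43578*√3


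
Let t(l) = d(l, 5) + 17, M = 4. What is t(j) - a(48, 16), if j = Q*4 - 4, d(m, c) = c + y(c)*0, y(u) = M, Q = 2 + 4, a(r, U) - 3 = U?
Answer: 3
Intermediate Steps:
a(r, U) = 3 + U
Q = 6
y(u) = 4
d(m, c) = c (d(m, c) = c + 4*0 = c + 0 = c)
j = 20 (j = 6*4 - 4 = 24 - 4 = 20)
t(l) = 22 (t(l) = 5 + 17 = 22)
t(j) - a(48, 16) = 22 - (3 + 16) = 22 - 1*19 = 22 - 19 = 3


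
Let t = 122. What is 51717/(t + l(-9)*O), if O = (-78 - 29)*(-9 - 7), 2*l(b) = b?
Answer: -51717/7582 ≈ -6.8210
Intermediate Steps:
l(b) = b/2
O = 1712 (O = -107*(-16) = 1712)
51717/(t + l(-9)*O) = 51717/(122 + ((1/2)*(-9))*1712) = 51717/(122 - 9/2*1712) = 51717/(122 - 7704) = 51717/(-7582) = 51717*(-1/7582) = -51717/7582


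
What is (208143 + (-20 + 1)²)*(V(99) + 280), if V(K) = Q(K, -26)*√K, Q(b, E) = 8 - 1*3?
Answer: 58381120 + 3127560*√11 ≈ 6.8754e+7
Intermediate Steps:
Q(b, E) = 5 (Q(b, E) = 8 - 3 = 5)
V(K) = 5*√K
(208143 + (-20 + 1)²)*(V(99) + 280) = (208143 + (-20 + 1)²)*(5*√99 + 280) = (208143 + (-19)²)*(5*(3*√11) + 280) = (208143 + 361)*(15*√11 + 280) = 208504*(280 + 15*√11) = 58381120 + 3127560*√11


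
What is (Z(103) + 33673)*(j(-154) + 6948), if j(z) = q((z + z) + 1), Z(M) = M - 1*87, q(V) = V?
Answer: 223728649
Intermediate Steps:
Z(M) = -87 + M (Z(M) = M - 87 = -87 + M)
j(z) = 1 + 2*z (j(z) = (z + z) + 1 = 2*z + 1 = 1 + 2*z)
(Z(103) + 33673)*(j(-154) + 6948) = ((-87 + 103) + 33673)*((1 + 2*(-154)) + 6948) = (16 + 33673)*((1 - 308) + 6948) = 33689*(-307 + 6948) = 33689*6641 = 223728649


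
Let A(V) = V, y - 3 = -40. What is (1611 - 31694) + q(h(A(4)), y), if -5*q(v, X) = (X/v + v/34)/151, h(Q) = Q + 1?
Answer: -3861151817/128350 ≈ -30083.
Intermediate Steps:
y = -37 (y = 3 - 40 = -37)
h(Q) = 1 + Q
q(v, X) = -v/25670 - X/(755*v) (q(v, X) = -(X/v + v/34)/(5*151) = -(v/34 + X/v)/(5*151) = -(v/5134 + X/(151*v))/5 = -v/25670 - X/(755*v))
(1611 - 31694) + q(h(A(4)), y) = (1611 - 31694) + (-(1 + 4)/25670 - 1/755*(-37)/(1 + 4)) = -30083 + (-1/25670*5 - 1/755*(-37)/5) = -30083 + (-1/5134 - 1/755*(-37)*⅕) = -30083 + (-1/5134 + 37/3775) = -30083 + 1233/128350 = -3861151817/128350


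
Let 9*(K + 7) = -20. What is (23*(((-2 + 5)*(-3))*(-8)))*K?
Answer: -15272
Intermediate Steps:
K = -83/9 (K = -7 + (1/9)*(-20) = -7 - 20/9 = -83/9 ≈ -9.2222)
(23*(((-2 + 5)*(-3))*(-8)))*K = (23*(((-2 + 5)*(-3))*(-8)))*(-83/9) = (23*((3*(-3))*(-8)))*(-83/9) = (23*(-9*(-8)))*(-83/9) = (23*72)*(-83/9) = 1656*(-83/9) = -15272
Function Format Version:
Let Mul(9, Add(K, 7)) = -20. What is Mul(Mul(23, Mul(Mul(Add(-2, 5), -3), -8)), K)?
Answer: -15272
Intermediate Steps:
K = Rational(-83, 9) (K = Add(-7, Mul(Rational(1, 9), -20)) = Add(-7, Rational(-20, 9)) = Rational(-83, 9) ≈ -9.2222)
Mul(Mul(23, Mul(Mul(Add(-2, 5), -3), -8)), K) = Mul(Mul(23, Mul(Mul(Add(-2, 5), -3), -8)), Rational(-83, 9)) = Mul(Mul(23, Mul(Mul(3, -3), -8)), Rational(-83, 9)) = Mul(Mul(23, Mul(-9, -8)), Rational(-83, 9)) = Mul(Mul(23, 72), Rational(-83, 9)) = Mul(1656, Rational(-83, 9)) = -15272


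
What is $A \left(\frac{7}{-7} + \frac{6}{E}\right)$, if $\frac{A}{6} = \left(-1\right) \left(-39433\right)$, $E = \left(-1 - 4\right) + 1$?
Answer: $-591495$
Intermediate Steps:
$E = -4$ ($E = -5 + 1 = -4$)
$A = 236598$ ($A = 6 \left(\left(-1\right) \left(-39433\right)\right) = 6 \cdot 39433 = 236598$)
$A \left(\frac{7}{-7} + \frac{6}{E}\right) = 236598 \left(\frac{7}{-7} + \frac{6}{-4}\right) = 236598 \left(7 \left(- \frac{1}{7}\right) + 6 \left(- \frac{1}{4}\right)\right) = 236598 \left(-1 - \frac{3}{2}\right) = 236598 \left(- \frac{5}{2}\right) = -591495$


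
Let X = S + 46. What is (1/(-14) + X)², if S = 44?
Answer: 1585081/196 ≈ 8087.1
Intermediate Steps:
X = 90 (X = 44 + 46 = 90)
(1/(-14) + X)² = (1/(-14) + 90)² = (-1/14 + 90)² = (1259/14)² = 1585081/196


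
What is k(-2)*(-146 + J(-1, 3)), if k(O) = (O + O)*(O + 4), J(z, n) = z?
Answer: 1176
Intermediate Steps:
k(O) = 2*O*(4 + O) (k(O) = (2*O)*(4 + O) = 2*O*(4 + O))
k(-2)*(-146 + J(-1, 3)) = (2*(-2)*(4 - 2))*(-146 - 1) = (2*(-2)*2)*(-147) = -8*(-147) = 1176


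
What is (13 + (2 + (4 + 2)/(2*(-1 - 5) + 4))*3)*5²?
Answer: 1675/4 ≈ 418.75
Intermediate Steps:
(13 + (2 + (4 + 2)/(2*(-1 - 5) + 4))*3)*5² = (13 + (2 + 6/(2*(-6) + 4))*3)*25 = (13 + (2 + 6/(-12 + 4))*3)*25 = (13 + (2 + 6/(-8))*3)*25 = (13 + (2 + 6*(-⅛))*3)*25 = (13 + (2 - ¾)*3)*25 = (13 + (5/4)*3)*25 = (13 + 15/4)*25 = (67/4)*25 = 1675/4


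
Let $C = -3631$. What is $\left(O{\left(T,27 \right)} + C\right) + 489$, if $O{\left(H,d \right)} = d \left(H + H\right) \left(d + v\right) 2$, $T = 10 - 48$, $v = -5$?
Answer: $-93430$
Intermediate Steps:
$T = -38$ ($T = 10 - 48 = -38$)
$O{\left(H,d \right)} = 4 H d \left(-5 + d\right)$ ($O{\left(H,d \right)} = d \left(H + H\right) \left(d - 5\right) 2 = d 2 H \left(-5 + d\right) 2 = 2 H d \left(-5 + d\right) 2 = 4 H d \left(-5 + d\right)$)
$\left(O{\left(T,27 \right)} + C\right) + 489 = \left(4 \left(-38\right) 27 \left(-5 + 27\right) - 3631\right) + 489 = \left(4 \left(-38\right) 27 \cdot 22 - 3631\right) + 489 = \left(-90288 - 3631\right) + 489 = -93919 + 489 = -93430$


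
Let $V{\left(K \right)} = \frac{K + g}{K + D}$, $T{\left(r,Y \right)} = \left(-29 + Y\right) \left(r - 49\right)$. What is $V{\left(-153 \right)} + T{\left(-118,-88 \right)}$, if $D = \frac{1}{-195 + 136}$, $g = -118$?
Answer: $\frac{176414081}{9028} \approx 19541.0$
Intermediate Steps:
$D = - \frac{1}{59}$ ($D = \frac{1}{-59} = - \frac{1}{59} \approx -0.016949$)
$T{\left(r,Y \right)} = \left(-49 + r\right) \left(-29 + Y\right)$ ($T{\left(r,Y \right)} = \left(-29 + Y\right) \left(-49 + r\right) = \left(-49 + r\right) \left(-29 + Y\right)$)
$V{\left(K \right)} = \frac{-118 + K}{- \frac{1}{59} + K}$ ($V{\left(K \right)} = \frac{K - 118}{K - \frac{1}{59}} = \frac{-118 + K}{- \frac{1}{59} + K}$)
$V{\left(-153 \right)} + T{\left(-118,-88 \right)} = \frac{59 \left(-118 - 153\right)}{-1 + 59 \left(-153\right)} - -19539 = 59 \frac{1}{-1 - 9027} \left(-271\right) + \left(1421 + 4312 + 3422 + 10384\right) = 59 \frac{1}{-9028} \left(-271\right) + 19539 = 59 \left(- \frac{1}{9028}\right) \left(-271\right) + 19539 = \frac{15989}{9028} + 19539 = \frac{176414081}{9028}$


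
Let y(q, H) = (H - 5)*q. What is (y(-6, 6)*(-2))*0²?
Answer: 0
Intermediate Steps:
y(q, H) = q*(-5 + H) (y(q, H) = (-5 + H)*q = q*(-5 + H))
(y(-6, 6)*(-2))*0² = (-6*(-5 + 6)*(-2))*0² = (-6*1*(-2))*0 = -6*(-2)*0 = 12*0 = 0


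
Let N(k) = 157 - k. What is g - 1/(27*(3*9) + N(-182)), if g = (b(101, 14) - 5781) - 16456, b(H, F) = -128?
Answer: -23885821/1068 ≈ -22365.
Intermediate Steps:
g = -22365 (g = (-128 - 5781) - 16456 = -5909 - 16456 = -22365)
g - 1/(27*(3*9) + N(-182)) = -22365 - 1/(27*(3*9) + (157 - 1*(-182))) = -22365 - 1/(27*27 + (157 + 182)) = -22365 - 1/(729 + 339) = -22365 - 1/1068 = -23885821/1068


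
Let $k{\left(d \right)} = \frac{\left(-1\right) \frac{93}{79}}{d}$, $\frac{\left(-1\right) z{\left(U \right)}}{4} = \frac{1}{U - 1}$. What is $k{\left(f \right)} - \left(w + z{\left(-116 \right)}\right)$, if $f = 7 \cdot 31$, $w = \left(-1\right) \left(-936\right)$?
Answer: $- \frac{60562699}{64701} \approx -936.04$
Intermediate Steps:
$w = 936$
$z{\left(U \right)} = - \frac{4}{-1 + U}$ ($z{\left(U \right)} = - \frac{4}{U - 1} = - \frac{4}{-1 + U}$)
$f = 217$
$k{\left(d \right)} = - \frac{93}{79 d}$ ($k{\left(d \right)} = \frac{\left(-1\right) 93 \cdot \frac{1}{79}}{d} = \frac{\left(-1\right) \frac{93}{79}}{d} = - \frac{93}{79 d}$)
$k{\left(f \right)} - \left(w + z{\left(-116 \right)}\right) = - \frac{93}{79 \cdot 217} - \left(936 - \frac{4}{-1 - 116}\right) = \left(- \frac{93}{79}\right) \frac{1}{217} - \left(936 - \frac{4}{-117}\right) = - \frac{3}{553} - \left(936 - - \frac{4}{117}\right) = - \frac{3}{553} - \left(936 + \frac{4}{117}\right) = - \frac{3}{553} - \frac{109516}{117} = - \frac{60562699}{64701}$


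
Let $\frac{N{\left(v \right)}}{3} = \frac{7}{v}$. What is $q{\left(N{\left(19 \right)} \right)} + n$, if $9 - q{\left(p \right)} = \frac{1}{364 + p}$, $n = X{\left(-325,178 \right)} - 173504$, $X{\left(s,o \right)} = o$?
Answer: $- \frac{1202300048}{6937} \approx -1.7332 \cdot 10^{5}$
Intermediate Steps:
$n = -173326$ ($n = 178 - 173504 = -173326$)
$N{\left(v \right)} = \frac{21}{v}$ ($N{\left(v \right)} = 3 \frac{7}{v} = \frac{21}{v}$)
$q{\left(p \right)} = 9 - \frac{1}{364 + p}$
$q{\left(N{\left(19 \right)} \right)} + n = \frac{3275 + 9 \cdot \frac{21}{19}}{364 + \frac{21}{19}} - 173326 = \frac{3275 + \frac{189}{19}}{\frac{6937}{19}} - 173326 = \frac{19}{6937} \cdot \frac{62414}{19} - 173326 = \frac{62414}{6937} - 173326 = - \frac{1202300048}{6937}$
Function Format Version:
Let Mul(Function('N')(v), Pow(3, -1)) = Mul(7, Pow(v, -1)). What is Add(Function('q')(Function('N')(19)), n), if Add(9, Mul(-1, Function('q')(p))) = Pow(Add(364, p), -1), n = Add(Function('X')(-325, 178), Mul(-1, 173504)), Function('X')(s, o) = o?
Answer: Rational(-1202300048, 6937) ≈ -1.7332e+5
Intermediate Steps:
n = -173326 (n = Add(178, Mul(-1, 173504)) = Add(178, -173504) = -173326)
Function('N')(v) = Mul(21, Pow(v, -1)) (Function('N')(v) = Mul(3, Mul(7, Pow(v, -1))) = Mul(21, Pow(v, -1)))
Function('q')(p) = Add(9, Mul(-1, Pow(Add(364, p), -1)))
Add(Function('q')(Function('N')(19)), n) = Add(Mul(Pow(Add(364, Mul(21, Pow(19, -1))), -1), Add(3275, Mul(9, Mul(21, Pow(19, -1))))), -173326) = Add(Mul(Pow(Add(364, Mul(21, Rational(1, 19))), -1), Add(3275, Mul(9, Mul(21, Rational(1, 19))))), -173326) = Add(Mul(Pow(Add(364, Rational(21, 19)), -1), Add(3275, Mul(9, Rational(21, 19)))), -173326) = Add(Mul(Pow(Rational(6937, 19), -1), Add(3275, Rational(189, 19))), -173326) = Add(Mul(Rational(19, 6937), Rational(62414, 19)), -173326) = Add(Rational(62414, 6937), -173326) = Rational(-1202300048, 6937)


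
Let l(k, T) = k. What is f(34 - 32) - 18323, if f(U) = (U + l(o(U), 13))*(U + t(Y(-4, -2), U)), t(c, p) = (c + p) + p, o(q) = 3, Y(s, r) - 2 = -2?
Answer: -18293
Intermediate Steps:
Y(s, r) = 0 (Y(s, r) = 2 - 2 = 0)
t(c, p) = c + 2*p
f(U) = 3*U*(3 + U) (f(U) = (U + 3)*(U + (0 + 2*U)) = (3 + U)*(U + 2*U) = (3 + U)*(3*U) = 3*U*(3 + U))
f(34 - 32) - 18323 = 3*(34 - 32)*(3 + (34 - 32)) - 18323 = 3*2*(3 + 2) - 18323 = 3*2*5 - 18323 = 30 - 18323 = -18293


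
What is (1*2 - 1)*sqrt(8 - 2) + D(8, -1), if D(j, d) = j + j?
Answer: 16 + sqrt(6) ≈ 18.449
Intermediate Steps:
D(j, d) = 2*j
(1*2 - 1)*sqrt(8 - 2) + D(8, -1) = (1*2 - 1)*sqrt(8 - 2) + 2*8 = (2 - 1)*sqrt(6) + 16 = 1*sqrt(6) + 16 = sqrt(6) + 16 = 16 + sqrt(6)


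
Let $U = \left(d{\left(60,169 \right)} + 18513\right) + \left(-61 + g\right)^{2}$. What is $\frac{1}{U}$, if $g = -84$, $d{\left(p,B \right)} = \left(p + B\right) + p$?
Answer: $\frac{1}{39827} \approx 2.5109 \cdot 10^{-5}$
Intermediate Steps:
$d{\left(p,B \right)} = B + 2 p$ ($d{\left(p,B \right)} = \left(B + p\right) + p = B + 2 p$)
$U = 39827$ ($U = \left(\left(169 + 2 \cdot 60\right) + 18513\right) + \left(-61 - 84\right)^{2} = \left(\left(169 + 120\right) + 18513\right) + \left(-145\right)^{2} = \left(289 + 18513\right) + 21025 = 18802 + 21025 = 39827$)
$\frac{1}{U} = \frac{1}{39827}$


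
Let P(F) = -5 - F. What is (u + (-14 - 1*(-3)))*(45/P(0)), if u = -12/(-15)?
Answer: 459/5 ≈ 91.800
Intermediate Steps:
u = ⅘ (u = -12*(-1/15) = ⅘ ≈ 0.80000)
(u + (-14 - 1*(-3)))*(45/P(0)) = (⅘ + (-14 - 1*(-3)))*(45/(-5 - 1*0)) = (⅘ + (-14 + 3))*(45/(-5 + 0)) = (⅘ - 11)*(45/(-5)) = -459*(-1)/5 = -51/5*(-9) = 459/5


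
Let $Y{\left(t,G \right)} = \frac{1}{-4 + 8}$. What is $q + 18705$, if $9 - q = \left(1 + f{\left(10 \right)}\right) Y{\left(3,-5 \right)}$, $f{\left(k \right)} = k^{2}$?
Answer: $\frac{74755}{4} \approx 18689.0$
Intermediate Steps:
$Y{\left(t,G \right)} = \frac{1}{4}$
$q = - \frac{65}{4}$ ($q = 9 - \left(1 + 10^{2}\right) \frac{1}{4} = 9 - \left(1 + 100\right) \frac{1}{4} = 9 - 101 \cdot \frac{1}{4} = 9 - \frac{101}{4} = - \frac{65}{4} \approx -16.25$)
$q + 18705 = - \frac{65}{4} + 18705 = \frac{74755}{4}$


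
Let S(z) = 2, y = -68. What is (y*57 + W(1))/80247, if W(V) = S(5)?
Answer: -3874/80247 ≈ -0.048276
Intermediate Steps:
W(V) = 2
(y*57 + W(1))/80247 = (-68*57 + 2)/80247 = (-3876 + 2)*(1/80247) = -3874*1/80247 = -3874/80247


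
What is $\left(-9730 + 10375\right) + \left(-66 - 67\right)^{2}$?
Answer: $18334$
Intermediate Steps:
$\left(-9730 + 10375\right) + \left(-66 - 67\right)^{2} = 645 + \left(-133\right)^{2} = 645 + 17689 = 18334$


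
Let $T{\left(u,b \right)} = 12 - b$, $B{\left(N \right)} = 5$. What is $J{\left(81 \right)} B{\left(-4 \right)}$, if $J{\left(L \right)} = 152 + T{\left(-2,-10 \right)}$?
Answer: $870$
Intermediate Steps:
$J{\left(L \right)} = 174$ ($J{\left(L \right)} = 152 + \left(12 - -10\right) = 152 + \left(12 + 10\right) = 152 + 22 = 174$)
$J{\left(81 \right)} B{\left(-4 \right)} = 174 \cdot 5 = 870$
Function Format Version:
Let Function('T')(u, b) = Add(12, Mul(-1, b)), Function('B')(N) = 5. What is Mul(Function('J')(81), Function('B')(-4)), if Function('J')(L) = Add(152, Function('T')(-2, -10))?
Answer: 870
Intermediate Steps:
Function('J')(L) = 174 (Function('J')(L) = Add(152, Add(12, Mul(-1, -10))) = Add(152, Add(12, 10)) = Add(152, 22) = 174)
Mul(Function('J')(81), Function('B')(-4)) = Mul(174, 5) = 870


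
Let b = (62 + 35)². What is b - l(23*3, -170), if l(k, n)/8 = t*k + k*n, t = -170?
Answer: 197089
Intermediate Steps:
b = 9409 (b = 97² = 9409)
l(k, n) = -1360*k + 8*k*n (l(k, n) = 8*(-170*k + k*n) = -1360*k + 8*k*n)
b - l(23*3, -170) = 9409 - 8*23*3*(-170 - 170) = 9409 - 8*69*(-340) = 9409 - 1*(-187680) = 9409 + 187680 = 197089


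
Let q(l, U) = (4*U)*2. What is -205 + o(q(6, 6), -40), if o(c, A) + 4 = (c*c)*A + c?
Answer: -92321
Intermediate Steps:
q(l, U) = 8*U
o(c, A) = -4 + c + A*c² (o(c, A) = -4 + ((c*c)*A + c) = -4 + (c²*A + c) = -4 + (A*c² + c) = -4 + (c + A*c²) = -4 + c + A*c²)
-205 + o(q(6, 6), -40) = -205 + (-4 + 8*6 - 40*(8*6)²) = -205 + (-4 + 48 - 40*48²) = -205 + (-4 + 48 - 40*2304) = -205 + (-4 + 48 - 92160) = -205 - 92116 = -92321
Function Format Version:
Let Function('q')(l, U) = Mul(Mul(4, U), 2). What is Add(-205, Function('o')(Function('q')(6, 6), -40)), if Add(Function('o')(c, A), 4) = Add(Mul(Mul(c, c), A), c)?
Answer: -92321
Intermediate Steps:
Function('q')(l, U) = Mul(8, U)
Function('o')(c, A) = Add(-4, c, Mul(A, Pow(c, 2))) (Function('o')(c, A) = Add(-4, Add(Mul(Mul(c, c), A), c)) = Add(-4, Add(Mul(Pow(c, 2), A), c)) = Add(-4, Add(Mul(A, Pow(c, 2)), c)) = Add(-4, Add(c, Mul(A, Pow(c, 2)))) = Add(-4, c, Mul(A, Pow(c, 2))))
Add(-205, Function('o')(Function('q')(6, 6), -40)) = Add(-205, Add(-4, Mul(8, 6), Mul(-40, Pow(Mul(8, 6), 2)))) = Add(-205, Add(-4, 48, Mul(-40, Pow(48, 2)))) = Add(-205, Add(-4, 48, Mul(-40, 2304))) = Add(-205, Add(-4, 48, -92160)) = Add(-205, -92116) = -92321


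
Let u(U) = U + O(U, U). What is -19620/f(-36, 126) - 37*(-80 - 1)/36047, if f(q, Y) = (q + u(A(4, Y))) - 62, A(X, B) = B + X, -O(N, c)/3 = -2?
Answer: -353564127/684893 ≈ -516.23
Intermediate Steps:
O(N, c) = 6 (O(N, c) = -3*(-2) = 6)
u(U) = 6 + U (u(U) = U + 6 = 6 + U)
f(q, Y) = -52 + Y + q (f(q, Y) = (q + (6 + (Y + 4))) - 62 = (q + (6 + (4 + Y))) - 62 = (q + (10 + Y)) - 62 = (10 + Y + q) - 62 = -52 + Y + q)
-19620/f(-36, 126) - 37*(-80 - 1)/36047 = -19620/(-52 + 126 - 36) - 37*(-80 - 1)/36047 = -19620/38 - 37*(-81)*(1/36047) = -19620*1/38 + 2997*(1/36047) = -9810/19 + 2997/36047 = -353564127/684893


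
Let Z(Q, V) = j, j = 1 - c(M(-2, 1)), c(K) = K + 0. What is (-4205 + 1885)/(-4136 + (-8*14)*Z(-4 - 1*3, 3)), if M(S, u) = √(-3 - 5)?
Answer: 153990/283529 + 8120*I*√2/283529 ≈ 0.54312 + 0.040502*I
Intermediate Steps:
M(S, u) = 2*I*√2 (M(S, u) = √(-8) = 2*I*√2)
c(K) = K
j = 1 - 2*I*√2 ≈ 1.0 - 2.8284*I
Z(Q, V) = 1 - 2*I*√2
(-4205 + 1885)/(-4136 + (-8*14)*Z(-4 - 1*3, 3)) = (-4205 + 1885)/(-4136 + (-8*14)*(1 - 2*I*√2)) = -2320/(-4136 - 112*(1 - 2*I*√2)) = -2320/(-4136 + (-112 + 224*I*√2)) = -2320/(-4248 + 224*I*√2)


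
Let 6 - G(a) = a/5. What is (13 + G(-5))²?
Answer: 400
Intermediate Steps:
G(a) = 6 - a/5
(13 + G(-5))² = (13 + (6 - ⅕*(-5)))² = (13 + (6 + 1))² = (13 + 7)² = 20² = 400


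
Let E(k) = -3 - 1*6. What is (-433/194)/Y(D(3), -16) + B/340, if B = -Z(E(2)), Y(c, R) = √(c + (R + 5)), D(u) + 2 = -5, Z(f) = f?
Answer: 9/340 + 433*I*√2/1164 ≈ 0.026471 + 0.52608*I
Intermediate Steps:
E(k) = -9 (E(k) = -3 - 6 = -9)
D(u) = -7 (D(u) = -2 - 5 = -7)
Y(c, R) = √(5 + R + c) (Y(c, R) = √(c + (5 + R)) = √(5 + R + c))
B = 9 (B = -1*(-9) = 9)
(-433/194)/Y(D(3), -16) + B/340 = (-433/194)/(√(5 - 16 - 7)) + 9/340 = (-433*1/194)/(√(-18)) + 9*(1/340) = -433*(-I*√2/6)/194 + 9/340 = -(-433)*I*√2/1164 + 9/340 = 433*I*√2/1164 + 9/340 = 9/340 + 433*I*√2/1164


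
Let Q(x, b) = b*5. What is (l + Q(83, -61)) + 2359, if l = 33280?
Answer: 35334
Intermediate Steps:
Q(x, b) = 5*b
(l + Q(83, -61)) + 2359 = (33280 + 5*(-61)) + 2359 = (33280 - 305) + 2359 = 32975 + 2359 = 35334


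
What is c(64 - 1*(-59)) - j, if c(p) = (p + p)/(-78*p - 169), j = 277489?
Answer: -2709125353/9763 ≈ -2.7749e+5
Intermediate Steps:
c(p) = 2*p/(-169 - 78*p) (c(p) = (2*p)/(-169 - 78*p) = 2*p/(-169 - 78*p))
c(64 - 1*(-59)) - j = -2*(64 - 1*(-59))/(169 + 78*(64 - 1*(-59))) - 1*277489 = -2*(64 + 59)/(169 + 78*(64 + 59)) - 277489 = -2*123/(169 + 78*123) - 277489 = -2*123/(169 + 9594) - 277489 = -2*123/9763 - 277489 = -2*123*1/9763 - 277489 = -246/9763 - 277489 = -2709125353/9763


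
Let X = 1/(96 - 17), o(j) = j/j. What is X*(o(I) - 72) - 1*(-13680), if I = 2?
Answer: 1080649/79 ≈ 13679.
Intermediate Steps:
o(j) = 1
X = 1/79 ≈ 0.012658
X*(o(I) - 72) - 1*(-13680) = (1 - 72)/79 - 1*(-13680) = (1/79)*(-71) + 13680 = -71/79 + 13680 = 1080649/79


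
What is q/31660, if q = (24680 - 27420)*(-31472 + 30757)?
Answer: 97955/1583 ≈ 61.879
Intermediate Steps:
q = 1959100 (q = -2740*(-715) = 1959100)
q/31660 = 1959100/31660 = 1959100*(1/31660) = 97955/1583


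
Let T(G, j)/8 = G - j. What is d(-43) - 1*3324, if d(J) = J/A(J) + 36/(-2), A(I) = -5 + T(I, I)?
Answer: -16667/5 ≈ -3333.4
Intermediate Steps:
T(G, j) = -8*j + 8*G (T(G, j) = 8*(G - j) = -8*j + 8*G)
A(I) = -5 (A(I) = -5 + (-8*I + 8*I) = -5 + 0 = -5)
d(J) = -18 - J/5 (d(J) = J/(-5) + 36/(-2) = J*(-⅕) + 36*(-½) = -J/5 - 18 = -18 - J/5)
d(-43) - 1*3324 = (-18 - ⅕*(-43)) - 1*3324 = (-18 + 43/5) - 3324 = -47/5 - 3324 = -16667/5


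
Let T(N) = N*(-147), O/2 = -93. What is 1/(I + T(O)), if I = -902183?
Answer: -1/874841 ≈ -1.1431e-6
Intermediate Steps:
O = -186 (O = 2*(-93) = -186)
T(N) = -147*N
1/(I + T(O)) = 1/(-902183 - 147*(-186)) = 1/(-902183 + 27342) = 1/(-874841) = -1/874841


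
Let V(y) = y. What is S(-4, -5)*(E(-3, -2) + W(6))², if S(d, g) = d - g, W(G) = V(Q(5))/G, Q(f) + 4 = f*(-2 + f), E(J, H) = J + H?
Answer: 361/36 ≈ 10.028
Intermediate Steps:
E(J, H) = H + J
Q(f) = -4 + f*(-2 + f)
W(G) = 11/G (W(G) = (-4 + 5² - 2*5)/G = (-4 + 25 - 10)/G = 11/G)
S(-4, -5)*(E(-3, -2) + W(6))² = (-4 - 1*(-5))*((-2 - 3) + 11/6)² = (-4 + 5)*(-5 + 11*(⅙))² = 1*(-5 + 11/6)² = 1*(-19/6)² = 1*(361/36) = 361/36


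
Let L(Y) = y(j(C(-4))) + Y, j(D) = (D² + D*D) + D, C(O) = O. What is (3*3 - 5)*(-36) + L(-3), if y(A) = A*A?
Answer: 637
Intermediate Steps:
j(D) = D + 2*D² (j(D) = (D² + D²) + D = 2*D² + D = D + 2*D²)
y(A) = A²
L(Y) = 784 + Y (L(Y) = (-4*(1 + 2*(-4)))² + Y = (-4*(1 - 8))² + Y = (-4*(-7))² + Y = 28² + Y = 784 + Y)
(3*3 - 5)*(-36) + L(-3) = (3*3 - 5)*(-36) + (784 - 3) = (9 - 5)*(-36) + 781 = 4*(-36) + 781 = -144 + 781 = 637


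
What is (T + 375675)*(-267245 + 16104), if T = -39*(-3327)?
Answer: -126933693348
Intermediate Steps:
T = 129753
(T + 375675)*(-267245 + 16104) = (129753 + 375675)*(-267245 + 16104) = 505428*(-251141) = -126933693348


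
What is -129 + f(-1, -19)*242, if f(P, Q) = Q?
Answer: -4727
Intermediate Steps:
-129 + f(-1, -19)*242 = -129 - 19*242 = -129 - 4598 = -4727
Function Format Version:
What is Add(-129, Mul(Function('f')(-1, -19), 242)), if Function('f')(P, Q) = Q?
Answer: -4727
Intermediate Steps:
Add(-129, Mul(Function('f')(-1, -19), 242)) = Add(-129, Mul(-19, 242)) = Add(-129, -4598) = -4727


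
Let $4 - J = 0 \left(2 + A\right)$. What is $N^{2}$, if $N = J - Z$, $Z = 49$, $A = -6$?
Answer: $2025$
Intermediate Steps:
$J = 4$ ($J = 4 - 0 \left(2 - 6\right) = 4 - 0 \left(-4\right) = 4 - 0 = 4 + 0 = 4$)
$N = -45$ ($N = 4 - 49 = -45$)
$N^{2} = \left(-45\right)^{2} = 2025$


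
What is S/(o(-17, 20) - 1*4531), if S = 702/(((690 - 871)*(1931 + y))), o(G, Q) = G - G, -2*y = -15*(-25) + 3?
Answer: 27/54947437 ≈ 4.9138e-7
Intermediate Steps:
y = -189 (y = -(-15*(-25) + 3)/2 = -(375 + 3)/2 = -½*378 = -189)
o(G, Q) = 0
S = -27/12127 (S = 702/(((690 - 871)*(1931 - 189))) = 702/((-181*1742)) = 702/(-315302) = 702*(-1/315302) = -27/12127 ≈ -0.0022264)
S/(o(-17, 20) - 1*4531) = -27/(12127*(0 - 1*4531)) = -27/(12127*(0 - 4531)) = -27/12127/(-4531) = -27/12127*(-1/4531) = 27/54947437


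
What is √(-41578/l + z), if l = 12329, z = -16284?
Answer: I*√2475749675606/12329 ≈ 127.62*I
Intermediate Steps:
√(-41578/l + z) = √(-41578/12329 - 16284) = √(-200807014/12329) = I*√2475749675606/12329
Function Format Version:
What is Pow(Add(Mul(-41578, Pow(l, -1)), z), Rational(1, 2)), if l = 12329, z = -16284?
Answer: Mul(Rational(1, 12329), I, Pow(2475749675606, Rational(1, 2))) ≈ Mul(127.62, I)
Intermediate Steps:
Pow(Add(Mul(-41578, Pow(l, -1)), z), Rational(1, 2)) = Pow(Add(Mul(-41578, Pow(12329, -1)), -16284), Rational(1, 2)) = Pow(Add(Mul(-41578, Rational(1, 12329)), -16284), Rational(1, 2)) = Pow(Add(Rational(-41578, 12329), -16284), Rational(1, 2)) = Pow(Rational(-200807014, 12329), Rational(1, 2)) = Mul(Rational(1, 12329), I, Pow(2475749675606, Rational(1, 2)))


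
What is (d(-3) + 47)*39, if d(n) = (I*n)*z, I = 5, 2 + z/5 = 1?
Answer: 4758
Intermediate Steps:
z = -5 (z = -10 + 5*1 = -10 + 5 = -5)
d(n) = -25*n (d(n) = (5*n)*(-5) = -25*n)
(d(-3) + 47)*39 = (-25*(-3) + 47)*39 = (75 + 47)*39 = 122*39 = 4758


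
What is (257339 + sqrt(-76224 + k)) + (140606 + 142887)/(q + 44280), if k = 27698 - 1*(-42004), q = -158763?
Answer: 29460657244/114483 + I*sqrt(6522) ≈ 2.5734e+5 + 80.759*I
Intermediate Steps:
k = 69702 (k = 27698 + 42004 = 69702)
(257339 + sqrt(-76224 + k)) + (140606 + 142887)/(q + 44280) = (257339 + sqrt(-76224 + 69702)) + (140606 + 142887)/(-158763 + 44280) = (257339 + sqrt(-6522)) + 283493/(-114483) = (257339 + I*sqrt(6522)) + 283493*(-1/114483) = (257339 + I*sqrt(6522)) - 283493/114483 = 29460657244/114483 + I*sqrt(6522)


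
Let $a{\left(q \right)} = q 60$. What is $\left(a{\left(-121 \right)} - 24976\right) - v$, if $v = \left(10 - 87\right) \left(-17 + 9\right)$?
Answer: $-32852$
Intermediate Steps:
$v = 616$ ($v = \left(-77\right) \left(-8\right) = 616$)
$a{\left(q \right)} = 60 q$
$\left(a{\left(-121 \right)} - 24976\right) - v = \left(60 \left(-121\right) - 24976\right) - 616 = \left(-7260 - 24976\right) - 616 = -32236 - 616 = -32852$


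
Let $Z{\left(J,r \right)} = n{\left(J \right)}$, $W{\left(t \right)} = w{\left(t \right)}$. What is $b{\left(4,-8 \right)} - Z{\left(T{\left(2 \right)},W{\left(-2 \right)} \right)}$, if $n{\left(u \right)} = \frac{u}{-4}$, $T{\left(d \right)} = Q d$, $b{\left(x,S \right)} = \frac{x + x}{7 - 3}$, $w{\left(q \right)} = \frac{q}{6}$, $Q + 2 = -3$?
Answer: $- \frac{1}{2} \approx -0.5$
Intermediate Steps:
$Q = -5$ ($Q = -2 - 3 = -5$)
$w{\left(q \right)} = \frac{q}{6}$ ($w{\left(q \right)} = q \frac{1}{6} = \frac{q}{6}$)
$W{\left(t \right)} = \frac{t}{6}$
$b{\left(x,S \right)} = \frac{x}{2}$ ($b{\left(x,S \right)} = \frac{2 x}{4} = 2 x \frac{1}{4} = \frac{x}{2}$)
$T{\left(d \right)} = - 5 d$
$n{\left(u \right)} = - \frac{u}{4}$ ($n{\left(u \right)} = u \left(- \frac{1}{4}\right) = - \frac{u}{4}$)
$Z{\left(J,r \right)} = - \frac{J}{4}$
$b{\left(4,-8 \right)} - Z{\left(T{\left(2 \right)},W{\left(-2 \right)} \right)} = \frac{1}{2} \cdot 4 - - \frac{\left(-5\right) 2}{4} = 2 - \left(- \frac{1}{4}\right) \left(-10\right) = 2 - \frac{5}{2} = - \frac{1}{2}$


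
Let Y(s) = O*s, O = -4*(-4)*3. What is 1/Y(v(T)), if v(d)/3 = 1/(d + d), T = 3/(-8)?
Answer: -1/192 ≈ -0.0052083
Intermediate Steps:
O = 48 (O = 16*3 = 48)
T = -3/8 (T = 3*(-⅛) = -3/8 ≈ -0.37500)
v(d) = 3/(2*d) (v(d) = 3/(d + d) = 3/((2*d)) = 3*(1/(2*d)) = 3/(2*d))
Y(s) = 48*s
1/Y(v(T)) = 1/(48*(3/(2*(-3/8)))) = 1/(48*((3/2)*(-8/3))) = 1/(48*(-4)) = 1/(-192) = -1/192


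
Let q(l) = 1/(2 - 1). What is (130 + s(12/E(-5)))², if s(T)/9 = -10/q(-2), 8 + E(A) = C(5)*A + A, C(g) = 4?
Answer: 1600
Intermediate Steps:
q(l) = 1 (q(l) = 1/1 = 1)
E(A) = -8 + 5*A (E(A) = -8 + (4*A + A) = -8 + 5*A)
s(T) = -90 (s(T) = 9*(-10/1) = 9*(-10*1) = 9*(-10) = -90)
(130 + s(12/E(-5)))² = (130 - 90)² = 40² = 1600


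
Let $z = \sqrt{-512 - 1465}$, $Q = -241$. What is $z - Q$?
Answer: $241 + i \sqrt{1977} \approx 241.0 + 44.463 i$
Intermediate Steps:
$z = i \sqrt{1977}$ ($z = \sqrt{-1977} = i \sqrt{1977} \approx 44.463 i$)
$z - Q = i \sqrt{1977} - -241 = i \sqrt{1977} + 241 = 241 + i \sqrt{1977}$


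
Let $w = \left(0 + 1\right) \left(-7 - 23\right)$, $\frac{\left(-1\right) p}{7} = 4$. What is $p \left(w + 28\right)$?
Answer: $56$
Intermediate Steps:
$p = -28$ ($p = \left(-7\right) 4 = -28$)
$w = -30$ ($w = 1 \left(-30\right) = -30$)
$p \left(w + 28\right) = - 28 \left(-30 + 28\right) = \left(-28\right) \left(-2\right) = 56$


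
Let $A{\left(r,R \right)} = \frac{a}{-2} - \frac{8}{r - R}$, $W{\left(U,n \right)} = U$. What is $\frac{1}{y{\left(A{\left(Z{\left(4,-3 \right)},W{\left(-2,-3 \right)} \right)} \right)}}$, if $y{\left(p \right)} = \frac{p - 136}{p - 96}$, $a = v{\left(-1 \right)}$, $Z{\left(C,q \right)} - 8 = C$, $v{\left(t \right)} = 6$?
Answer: $\frac{697}{977} \approx 0.71341$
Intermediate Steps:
$Z{\left(C,q \right)} = 8 + C$
$a = 6$
$A{\left(r,R \right)} = -3 - \frac{8}{r - R}$ ($A{\left(r,R \right)} = \frac{6}{-2} - \frac{8}{r - R} = 6 \left(- \frac{1}{2}\right) - \frac{8}{r - R} = -3 - \frac{8}{r - R}$)
$y{\left(p \right)} = \frac{-136 + p}{-96 + p}$
$\frac{1}{y{\left(A{\left(Z{\left(4,-3 \right)},W{\left(-2,-3 \right)} \right)} \right)}} = \frac{1}{\frac{1}{-96 + \frac{8 - -6 + 3 \left(8 + 4\right)}{-2 - \left(8 + 4\right)}} \left(-136 + \frac{8 - -6 + 3 \left(8 + 4\right)}{-2 - \left(8 + 4\right)}\right)} = \frac{1}{\frac{1}{-96 + \frac{8 + 6 + 3 \cdot 12}{-2 - 12}} \left(-136 + \frac{8 + 6 + 3 \cdot 12}{-2 - 12}\right)} = \frac{1}{\frac{1}{-96 + \frac{8 + 6 + 36}{-2 - 12}} \left(-136 + \frac{8 + 6 + 36}{-2 - 12}\right)} = \frac{1}{\frac{1}{-96 + \frac{1}{-14} \cdot 50} \left(-136 + \frac{1}{-14} \cdot 50\right)} = \frac{1}{\frac{1}{-96 - \frac{25}{7}} \left(-136 - \frac{25}{7}\right)} = \frac{1}{\frac{1}{- \frac{697}{7}} \left(- \frac{977}{7}\right)} = \frac{1}{\left(- \frac{7}{697}\right) \left(- \frac{977}{7}\right)} = \frac{1}{\frac{977}{697}} = \frac{697}{977}$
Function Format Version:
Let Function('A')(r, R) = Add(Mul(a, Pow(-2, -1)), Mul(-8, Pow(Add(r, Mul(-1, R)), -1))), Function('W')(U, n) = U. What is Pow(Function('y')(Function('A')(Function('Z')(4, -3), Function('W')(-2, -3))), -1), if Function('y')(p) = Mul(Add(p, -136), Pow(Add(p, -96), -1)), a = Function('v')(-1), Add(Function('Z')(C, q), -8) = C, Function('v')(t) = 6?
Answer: Rational(697, 977) ≈ 0.71341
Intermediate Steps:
Function('Z')(C, q) = Add(8, C)
a = 6
Function('A')(r, R) = Add(-3, Mul(-8, Pow(Add(r, Mul(-1, R)), -1))) (Function('A')(r, R) = Add(Mul(6, Pow(-2, -1)), Mul(-8, Pow(Add(r, Mul(-1, R)), -1))) = Add(Mul(6, Rational(-1, 2)), Mul(-8, Pow(Add(r, Mul(-1, R)), -1))) = Add(-3, Mul(-8, Pow(Add(r, Mul(-1, R)), -1))))
Function('y')(p) = Mul(Pow(Add(-96, p), -1), Add(-136, p)) (Function('y')(p) = Mul(Add(-136, p), Pow(Add(-96, p), -1)) = Mul(Pow(Add(-96, p), -1), Add(-136, p)))
Pow(Function('y')(Function('A')(Function('Z')(4, -3), Function('W')(-2, -3))), -1) = Pow(Mul(Pow(Add(-96, Mul(Pow(Add(-2, Mul(-1, Add(8, 4))), -1), Add(8, Mul(-3, -2), Mul(3, Add(8, 4))))), -1), Add(-136, Mul(Pow(Add(-2, Mul(-1, Add(8, 4))), -1), Add(8, Mul(-3, -2), Mul(3, Add(8, 4)))))), -1) = Pow(Mul(Pow(Add(-96, Mul(Pow(Add(-2, Mul(-1, 12)), -1), Add(8, 6, Mul(3, 12)))), -1), Add(-136, Mul(Pow(Add(-2, Mul(-1, 12)), -1), Add(8, 6, Mul(3, 12))))), -1) = Pow(Mul(Pow(Add(-96, Mul(Pow(Add(-2, -12), -1), Add(8, 6, 36))), -1), Add(-136, Mul(Pow(Add(-2, -12), -1), Add(8, 6, 36)))), -1) = Pow(Mul(Pow(Add(-96, Mul(Pow(-14, -1), 50)), -1), Add(-136, Mul(Pow(-14, -1), 50))), -1) = Pow(Mul(Pow(Add(-96, Mul(Rational(-1, 14), 50)), -1), Add(-136, Mul(Rational(-1, 14), 50))), -1) = Pow(Mul(Pow(Add(-96, Rational(-25, 7)), -1), Add(-136, Rational(-25, 7))), -1) = Pow(Mul(Pow(Rational(-697, 7), -1), Rational(-977, 7)), -1) = Pow(Mul(Rational(-7, 697), Rational(-977, 7)), -1) = Pow(Rational(977, 697), -1) = Rational(697, 977)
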